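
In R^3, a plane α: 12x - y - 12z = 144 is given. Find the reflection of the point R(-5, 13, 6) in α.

λ = (n·R − d)/|n|² = (-145 − 144)/289 = -1.
Reflection = R − 2λn = (-5, 13, 6) − (-2)·(12, -1, -12) = (19, 11, -18).

(19, 11, -18)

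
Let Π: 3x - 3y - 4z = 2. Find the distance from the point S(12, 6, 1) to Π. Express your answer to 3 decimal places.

2.058

n·S − d = (3)·(12) + (-3)·(6) + (-4)·(1) − 2 = 12; |n| = √34.
Distance = |12| / √34 = 12/√34 ≈ 2.058.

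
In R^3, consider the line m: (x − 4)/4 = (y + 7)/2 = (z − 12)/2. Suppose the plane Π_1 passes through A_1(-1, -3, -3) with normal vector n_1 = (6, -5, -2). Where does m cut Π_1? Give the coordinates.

m has direction (4, 2, 2) through (4, -7, 12).
Π_1: n_1·r = n_1·A_1 gives 6x - 5y - 2z = 15.
Substitute r = (4, -7, 12) + t(4, 2, 2) into the plane: 35 + 10t = 15, so t = -2.
Intersection: (4, -7, 12) + (-2)·(4, 2, 2) = (-4, -11, 8).

(-4, -11, 8)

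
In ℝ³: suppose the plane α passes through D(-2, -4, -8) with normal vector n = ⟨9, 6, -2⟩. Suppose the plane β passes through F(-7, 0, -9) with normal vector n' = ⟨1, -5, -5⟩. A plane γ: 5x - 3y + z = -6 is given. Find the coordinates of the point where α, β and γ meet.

α: n·r = n·D gives 9x + 6y - 2z = -26.
β: n'·r = n'·F gives x - 5y - 5z = 38.
Solving the 3×3 linear system 9x + 6y - 2z = -26, x - 5y - 5z = 38, 5x - 3y + z = -6 (e.g. by elimination or Cramer's rule, determinant = -380) gives (-2, -3, -5).

(-2, -3, -5)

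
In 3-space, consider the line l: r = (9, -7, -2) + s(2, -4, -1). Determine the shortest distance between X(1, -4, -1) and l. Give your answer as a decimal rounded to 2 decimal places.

5.83

Taking (9, -7, -2) on l with direction v = (2, -4, -1): w = X − (9, -7, -2) = (-8, 3, 1), and w × v = (1, -6, 26).
Distance = |w × v| / |v| = √713 / √21 ≈ 5.83.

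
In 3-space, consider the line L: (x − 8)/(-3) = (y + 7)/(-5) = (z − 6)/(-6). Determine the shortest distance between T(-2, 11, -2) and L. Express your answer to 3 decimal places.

L has direction (-3, -5, -6) through (8, -7, 6).
Taking (8, -7, 6) on L with direction v = (-3, -5, -6): w = T − (8, -7, 6) = (-10, 18, -8), and w × v = (-148, -36, 104).
Distance = |w × v| / |v| = √34016 / √70 ≈ 22.044.

22.044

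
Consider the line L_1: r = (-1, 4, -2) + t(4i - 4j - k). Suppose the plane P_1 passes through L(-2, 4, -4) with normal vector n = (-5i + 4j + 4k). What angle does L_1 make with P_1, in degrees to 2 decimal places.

67.26

P_1: n·r = n·L gives -5x + 4y + 4z = 10.
sin θ = |n·v| / (|n||v|) = |-40| / (√57 · √33) = 0.92229.
θ ≈ 67.26°.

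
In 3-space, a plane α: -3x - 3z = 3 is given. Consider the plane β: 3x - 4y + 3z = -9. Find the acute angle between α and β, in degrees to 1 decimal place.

43.3

cos θ = |n₁·n₂| / (|n₁||n₂|) = |-18| / (√18 · √34).
θ = arccos(0.72761) ≈ 43.3°.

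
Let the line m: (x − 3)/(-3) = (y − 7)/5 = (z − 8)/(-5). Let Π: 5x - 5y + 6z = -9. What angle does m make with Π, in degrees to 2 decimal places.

m has direction (-3, 5, -5) through (3, 7, 8).
sin θ = |n·v| / (|n||v|) = |-70| / (√86 · √59) = 0.98270.
θ ≈ 79.33°.

79.33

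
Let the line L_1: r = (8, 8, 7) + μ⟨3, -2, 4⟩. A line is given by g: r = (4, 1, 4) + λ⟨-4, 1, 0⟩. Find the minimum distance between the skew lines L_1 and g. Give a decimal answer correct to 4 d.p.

8.2977

Common perpendicular direction n = (3, -2, 4) × (-4, 1, 0) = (-4, -16, -5).
With w = (4, 1, 4) − (8, 8, 7) = (-4, -7, -3), w · n = 143.
Distance = |w · n| / |n| = |143| / √297 ≈ 8.2977.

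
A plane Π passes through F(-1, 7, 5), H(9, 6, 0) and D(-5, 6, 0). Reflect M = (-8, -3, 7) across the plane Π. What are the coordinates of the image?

FH = (10, -1, -5), FD = (-4, -1, -5); a normal to Π is FH × FD = (0, 70, -14).
Using F: Π has equation 70y - 14z = 420.
λ = (n·M − d)/|n|² = (-308 − 420)/5096 = -1/7.
Reflection = M − 2λn = (-8, -3, 7) − (-2/7)·(0, 70, -14) = (-8, 17, 3).

(-8, 17, 3)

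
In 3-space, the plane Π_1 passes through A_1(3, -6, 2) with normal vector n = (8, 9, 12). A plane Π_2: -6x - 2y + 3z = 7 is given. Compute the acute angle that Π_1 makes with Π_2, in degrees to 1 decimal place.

Π_1: n·r = n·A_1 gives 8x + 9y + 12z = -6.
cos θ = |n₁·n₂| / (|n₁||n₂|) = |-30| / (√289 · √49).
θ = arccos(0.25210) ≈ 75.4°.

75.4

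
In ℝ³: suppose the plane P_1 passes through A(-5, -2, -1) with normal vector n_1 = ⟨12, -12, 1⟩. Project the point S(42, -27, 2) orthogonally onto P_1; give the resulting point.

(6, 9, -1)

P_1: n_1·r = n_1·A gives 12x - 12y + z = -37.
Foot = S − λn with λ = (n·S − d)/|n|² = (830 − (-37))/289 = 3.
Foot = (42, -27, 2) − 3·(12, -12, 1) = (6, 9, -1).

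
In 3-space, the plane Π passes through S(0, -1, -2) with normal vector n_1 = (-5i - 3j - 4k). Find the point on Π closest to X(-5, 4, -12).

Π: n_1·r = n_1·S gives -5x - 3y - 4z = 11.
Foot = X − λn with λ = (n·X − d)/|n|² = (61 − 11)/50 = 1.
Foot = (-5, 4, -12) − 1·(-5, -3, -4) = (0, 7, -8).

(0, 7, -8)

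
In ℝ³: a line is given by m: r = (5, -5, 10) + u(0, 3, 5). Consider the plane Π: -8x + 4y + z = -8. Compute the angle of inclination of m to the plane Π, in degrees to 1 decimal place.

sin θ = |n·v| / (|n||v|) = |17| / (√81 · √34) = 0.32394.
θ ≈ 18.9°.

18.9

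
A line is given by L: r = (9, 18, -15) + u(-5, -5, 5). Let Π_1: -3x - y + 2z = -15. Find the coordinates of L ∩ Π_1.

(-1, 8, -5)

Substitute r = (9, 18, -15) + t(-5, -5, 5) into the plane: -75 + 30t = -15, so t = 2.
Intersection: (9, 18, -15) + 2·(-5, -5, 5) = (-1, 8, -5).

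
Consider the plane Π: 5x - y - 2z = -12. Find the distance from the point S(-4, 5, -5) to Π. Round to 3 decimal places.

0.548

n·S − d = (5)·(-4) + (-1)·(5) + (-2)·(-5) − (-12) = -3; |n| = √30.
Distance = |-3| / √30 = 3/√30 ≈ 0.548.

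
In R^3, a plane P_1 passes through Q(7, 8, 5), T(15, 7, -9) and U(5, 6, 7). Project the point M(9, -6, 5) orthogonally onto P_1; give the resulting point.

(4, -4, 2)

QT = (8, -1, -14), QU = (-2, -2, 2); a normal to P_1 is QT × QU = (-30, 12, -18).
Using Q: P_1 has equation -30x + 12y - 18z = -204.
Foot = M − λn with λ = (n·M − d)/|n|² = (-432 − (-204))/1368 = -1/6.
Foot = (9, -6, 5) − (-1/6)·(-30, 12, -18) = (4, -4, 2).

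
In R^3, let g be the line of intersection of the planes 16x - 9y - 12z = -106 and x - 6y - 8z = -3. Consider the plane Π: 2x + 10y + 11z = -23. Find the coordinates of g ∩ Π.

Direction of g: (16, -9, -12) × (1, -6, -8) = (0, 116, -87).
A point on g: solving the two plane equations with y = -14 gives (-7, -14, 10).
Substitute r = (-7, -14, 10) + t(0, 116, -87) into the plane: -44 + 203t = -23, so t = 3/29.
Intersection: (-7, -14, 10) + (3/29)·(0, 116, -87) = (-7, -2, 1).

(-7, -2, 1)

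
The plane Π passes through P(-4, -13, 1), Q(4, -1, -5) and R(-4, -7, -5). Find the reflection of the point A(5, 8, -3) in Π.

PQ = (8, 12, -6), PR = (0, 6, -6); a normal to Π is PQ × PR = (-36, 48, 48).
Using P: Π has equation -36x + 48y + 48z = -432.
λ = (n·A − d)/|n|² = (60 − (-432))/5904 = 1/12.
Reflection = A − 2λn = (5, 8, -3) − (1/6)·(-36, 48, 48) = (11, 0, -11).

(11, 0, -11)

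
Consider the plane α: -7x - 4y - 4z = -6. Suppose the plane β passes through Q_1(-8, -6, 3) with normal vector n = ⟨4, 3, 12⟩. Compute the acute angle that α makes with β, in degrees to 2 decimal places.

41.22

β: n·r = n·Q_1 gives 4x + 3y + 12z = -14.
cos θ = |n₁·n₂| / (|n₁||n₂|) = |-88| / (√81 · √169).
θ = arccos(0.75214) ≈ 41.22°.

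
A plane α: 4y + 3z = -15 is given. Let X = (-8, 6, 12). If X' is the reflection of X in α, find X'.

(-8, -18, -6)

λ = (n·X − d)/|n|² = (60 − (-15))/25 = 3.
Reflection = X − 2λn = (-8, 6, 12) − 6·(0, 4, 3) = (-8, -18, -6).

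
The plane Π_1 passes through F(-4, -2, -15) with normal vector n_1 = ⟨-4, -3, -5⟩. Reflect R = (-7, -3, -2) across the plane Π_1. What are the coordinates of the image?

Π_1: n_1·r = n_1·F gives -4x - 3y - 5z = 97.
λ = (n·R − d)/|n|² = (47 − 97)/50 = -1.
Reflection = R − 2λn = (-7, -3, -2) − (-2)·(-4, -3, -5) = (-15, -9, -12).

(-15, -9, -12)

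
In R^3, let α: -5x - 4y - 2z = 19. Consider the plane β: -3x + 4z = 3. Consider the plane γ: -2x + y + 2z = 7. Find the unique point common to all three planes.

(-5, 3, -3)

Solving the 3×3 linear system -5x - 4y - 2z = 19, -3x + 4z = 3, -2x + y + 2z = 7 (e.g. by elimination or Cramer's rule, determinant = 34) gives (-5, 3, -3).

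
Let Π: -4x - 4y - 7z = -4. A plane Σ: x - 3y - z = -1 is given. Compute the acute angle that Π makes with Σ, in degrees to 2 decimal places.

cos θ = |n₁·n₂| / (|n₁||n₂|) = |15| / (√81 · √11).
θ = arccos(0.50252) ≈ 59.83°.

59.83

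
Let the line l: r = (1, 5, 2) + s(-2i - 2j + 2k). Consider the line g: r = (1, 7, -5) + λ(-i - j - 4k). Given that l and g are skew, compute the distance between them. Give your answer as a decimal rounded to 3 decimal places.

Common perpendicular direction n = (-2, -2, 2) × (-1, -1, -4) = (10, -10, 0).
With w = (1, 7, -5) − (1, 5, 2) = (0, 2, -7), w · n = -20.
Distance = |w · n| / |n| = |-20| / √200 ≈ 1.414.

1.414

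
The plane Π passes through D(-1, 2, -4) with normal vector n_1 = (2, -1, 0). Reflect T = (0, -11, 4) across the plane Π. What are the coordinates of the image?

(-12, -5, 4)

Π: n_1·r = n_1·D gives 2x - y = -4.
λ = (n·T − d)/|n|² = (11 − (-4))/5 = 3.
Reflection = T − 2λn = (0, -11, 4) − 6·(2, -1, 0) = (-12, -5, 4).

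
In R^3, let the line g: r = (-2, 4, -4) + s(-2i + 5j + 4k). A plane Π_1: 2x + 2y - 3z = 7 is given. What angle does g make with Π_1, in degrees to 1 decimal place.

12.5

sin θ = |n·v| / (|n||v|) = |-6| / (√17 · √45) = 0.21693.
θ ≈ 12.5°.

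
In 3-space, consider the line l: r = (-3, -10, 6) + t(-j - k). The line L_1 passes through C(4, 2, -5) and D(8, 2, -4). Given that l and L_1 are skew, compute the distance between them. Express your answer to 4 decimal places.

A direction vector for L_1 is D − C = (4, 0, 1).
Common perpendicular direction n = (0, -1, -1) × (4, 0, 1) = (-1, -4, 4).
With w = (4, 2, -5) − (-3, -10, 6) = (7, 12, -11), w · n = -99.
Distance = |w · n| / |n| = |-99| / √33 ≈ 17.2337.

17.2337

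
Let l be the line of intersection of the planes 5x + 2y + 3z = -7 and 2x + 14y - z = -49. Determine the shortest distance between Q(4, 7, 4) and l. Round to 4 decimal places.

Direction of l: (5, 2, 3) × (2, 14, -1) = (-44, 11, 66).
A point on l: solving the two plane equations with x = 2 gives (2, -4, -3).
Taking (2, -4, -3) on l with direction v = (-44, 11, 66): w = Q − (2, -4, -3) = (2, 11, 7), and w × v = (649, -440, 506).
Distance = |w × v| / |v| = √870837 / √6413 ≈ 11.6530.

11.6530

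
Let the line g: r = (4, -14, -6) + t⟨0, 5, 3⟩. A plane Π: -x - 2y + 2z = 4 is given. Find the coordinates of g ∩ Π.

(4, -4, 0)

Substitute r = (4, -14, -6) + t(0, 5, 3) into the plane: 12 + (-4)t = 4, so t = 2.
Intersection: (4, -14, -6) + 2·(0, 5, 3) = (4, -4, 0).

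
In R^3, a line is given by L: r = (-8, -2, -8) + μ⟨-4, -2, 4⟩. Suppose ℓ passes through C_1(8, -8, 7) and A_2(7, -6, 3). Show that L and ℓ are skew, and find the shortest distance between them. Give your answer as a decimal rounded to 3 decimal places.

A direction vector for ℓ is A_2 − C_1 = (-1, 2, -4).
Common perpendicular direction n = (-4, -2, 4) × (-1, 2, -4) = (0, -20, -10).
With w = (8, -8, 7) − (-8, -2, -8) = (16, -6, 15), w · n = -30.
Since n ≠ 0 the lines are not parallel, and w · n = -30 ≠ 0 so they do not intersect; hence they are skew.
Distance = |w · n| / |n| = |-30| / √500 ≈ 1.342.

1.342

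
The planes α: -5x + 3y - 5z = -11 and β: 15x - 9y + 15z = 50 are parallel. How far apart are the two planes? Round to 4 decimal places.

Rescale β by 1/(-3): -5x + 3y - 5z = -50/3. Then distance = |-11 − (-50/3)| / √59 ≈ 0.7377.

0.7377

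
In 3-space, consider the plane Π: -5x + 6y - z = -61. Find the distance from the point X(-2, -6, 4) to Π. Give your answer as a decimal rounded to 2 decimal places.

n·X − d = (-5)·(-2) + (6)·(-6) + (-1)·(4) − (-61) = 31; |n| = √62.
Distance = |31| / √62 = 31/√62 ≈ 3.94.

3.94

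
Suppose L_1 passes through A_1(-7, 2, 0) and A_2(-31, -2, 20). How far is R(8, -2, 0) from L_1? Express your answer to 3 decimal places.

A direction vector for L_1 is A_2 − A_1 = (-24, -4, 20).
Taking (-7, 2, 0) on L_1 with direction v = (-24, -4, 20): w = R − (-7, 2, 0) = (15, -4, 0), and w × v = (-80, -300, -156).
Distance = |w × v| / |v| = √120736 / √992 ≈ 11.032.

11.032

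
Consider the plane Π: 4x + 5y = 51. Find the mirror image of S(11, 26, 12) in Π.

λ = (n·S − d)/|n|² = (174 − 51)/41 = 3.
Reflection = S − 2λn = (11, 26, 12) − 6·(4, 5, 0) = (-13, -4, 12).

(-13, -4, 12)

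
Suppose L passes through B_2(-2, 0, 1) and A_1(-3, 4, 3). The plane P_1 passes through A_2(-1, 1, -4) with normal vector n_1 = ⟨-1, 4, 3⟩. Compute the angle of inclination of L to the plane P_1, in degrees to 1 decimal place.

A direction vector for L is A_1 − B_2 = (-1, 4, 2).
P_1: n_1·r = n_1·A_2 gives -x + 4y + 3z = -7.
sin θ = |n·v| / (|n||v|) = |23| / (√26 · √21) = 0.98431.
θ ≈ 79.8°.

79.8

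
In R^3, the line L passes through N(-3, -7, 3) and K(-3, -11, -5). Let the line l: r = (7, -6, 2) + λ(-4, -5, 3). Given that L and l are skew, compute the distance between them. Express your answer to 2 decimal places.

7.48

A direction vector for L is K − N = (0, -4, -8).
Common perpendicular direction n = (0, -4, -8) × (-4, -5, 3) = (-52, 32, -16).
With w = (7, -6, 2) − (-3, -7, 3) = (10, 1, -1), w · n = -472.
Distance = |w · n| / |n| = |-472| / √3984 ≈ 7.48.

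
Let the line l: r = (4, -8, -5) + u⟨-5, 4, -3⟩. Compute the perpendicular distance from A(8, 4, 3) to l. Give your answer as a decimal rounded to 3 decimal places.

Taking (4, -8, -5) on l with direction v = (-5, 4, -3): w = A − (4, -8, -5) = (4, 12, 8), and w × v = (-68, -28, 76).
Distance = |w × v| / |v| = √11184 / √50 ≈ 14.956.

14.956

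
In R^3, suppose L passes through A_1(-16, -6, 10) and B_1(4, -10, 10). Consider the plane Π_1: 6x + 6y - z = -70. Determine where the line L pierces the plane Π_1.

A direction vector for L is B_1 − A_1 = (20, -4, 0).
Substitute r = (-16, -6, 10) + t(20, -4, 0) into the plane: -142 + 96t = -70, so t = 3/4.
Intersection: (-16, -6, 10) + (3/4)·(20, -4, 0) = (-1, -9, 10).

(-1, -9, 10)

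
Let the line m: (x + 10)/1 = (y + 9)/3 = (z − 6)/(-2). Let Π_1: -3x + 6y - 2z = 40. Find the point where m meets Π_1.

(-6, 3, -2)

m has direction (1, 3, -2) through (-10, -9, 6).
Substitute r = (-10, -9, 6) + t(1, 3, -2) into the plane: -36 + 19t = 40, so t = 4.
Intersection: (-10, -9, 6) + 4·(1, 3, -2) = (-6, 3, -2).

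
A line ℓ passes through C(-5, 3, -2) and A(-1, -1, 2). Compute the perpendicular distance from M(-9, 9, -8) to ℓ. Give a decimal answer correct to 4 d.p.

A direction vector for ℓ is A − C = (4, -4, 4).
Taking (-5, 3, -2) on ℓ with direction v = (4, -4, 4): w = M − (-5, 3, -2) = (-4, 6, -6), and w × v = (0, -8, -8).
Distance = |w × v| / |v| = √128 / √48 ≈ 1.6330.

1.6330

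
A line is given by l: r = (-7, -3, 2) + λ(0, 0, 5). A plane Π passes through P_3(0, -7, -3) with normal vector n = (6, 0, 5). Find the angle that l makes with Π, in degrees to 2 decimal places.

Π: n·r = n·P_3 gives 6x + 5z = -15.
sin θ = |n·v| / (|n||v|) = |25| / (√61 · √25) = 0.64018.
θ ≈ 39.81°.

39.81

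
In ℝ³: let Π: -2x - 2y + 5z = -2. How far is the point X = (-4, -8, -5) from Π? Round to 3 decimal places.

0.174

n·X − d = (-2)·(-4) + (-2)·(-8) + (5)·(-5) − (-2) = 1; |n| = √33.
Distance = |1| / √33 = 1/√33 ≈ 0.174.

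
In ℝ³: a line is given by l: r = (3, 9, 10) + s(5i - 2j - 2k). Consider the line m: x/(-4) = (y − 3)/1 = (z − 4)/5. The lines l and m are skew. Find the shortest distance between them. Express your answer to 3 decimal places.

m has direction (-4, 1, 5) through (0, 3, 4).
Common perpendicular direction n = (5, -2, -2) × (-4, 1, 5) = (-8, -17, -3).
With w = (0, 3, 4) − (3, 9, 10) = (-3, -6, -6), w · n = 144.
Distance = |w · n| / |n| = |144| / √362 ≈ 7.568.

7.568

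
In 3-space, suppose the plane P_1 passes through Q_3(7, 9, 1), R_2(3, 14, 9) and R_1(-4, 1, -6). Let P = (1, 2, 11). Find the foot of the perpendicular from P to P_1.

Q_3R_2 = (-4, 5, 8), Q_3R_1 = (-11, -8, -7); a normal to P_1 is Q_3R_2 × Q_3R_1 = (29, -116, 87).
Using Q_3: P_1 has equation 29x - 116y + 87z = -754.
Foot = P − λn with λ = (n·P − d)/|n|² = (754 − (-754))/21866 = 2/29.
Foot = (1, 2, 11) − (2/29)·(29, -116, 87) = (-1, 10, 5).

(-1, 10, 5)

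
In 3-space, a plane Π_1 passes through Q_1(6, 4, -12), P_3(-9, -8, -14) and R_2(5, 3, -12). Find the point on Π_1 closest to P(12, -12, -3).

Q_1P_3 = (-15, -12, -2), Q_1R_2 = (-1, -1, 0); a normal to Π_1 is Q_1P_3 × Q_1R_2 = (-2, 2, 3).
Using Q_1: Π_1 has equation -2x + 2y + 3z = -40.
Foot = P − λn with λ = (n·P − d)/|n|² = (-57 − (-40))/17 = -1.
Foot = (12, -12, -3) − (-1)·(-2, 2, 3) = (10, -10, 0).

(10, -10, 0)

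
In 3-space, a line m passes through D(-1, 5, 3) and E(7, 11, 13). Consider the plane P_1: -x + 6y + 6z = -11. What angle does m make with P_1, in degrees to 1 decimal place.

46.7

A direction vector for m is E − D = (8, 6, 10).
sin θ = |n·v| / (|n||v|) = |88| / (√73 · √200) = 0.72829.
θ ≈ 46.7°.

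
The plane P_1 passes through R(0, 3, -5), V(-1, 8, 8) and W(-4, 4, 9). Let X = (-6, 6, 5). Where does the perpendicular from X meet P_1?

(-3, 4, 6)

RV = (-1, 5, 13), RW = (-4, 1, 14); a normal to P_1 is RV × RW = (57, -38, 19).
Using R: P_1 has equation 57x - 38y + 19z = -209.
Foot = X − λn with λ = (n·X − d)/|n|² = (-475 − (-209))/5054 = -1/19.
Foot = (-6, 6, 5) − (-1/19)·(57, -38, 19) = (-3, 4, 6).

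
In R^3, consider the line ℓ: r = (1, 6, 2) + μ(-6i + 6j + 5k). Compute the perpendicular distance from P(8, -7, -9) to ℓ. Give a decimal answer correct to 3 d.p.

Taking (1, 6, 2) on ℓ with direction v = (-6, 6, 5): w = P − (1, 6, 2) = (7, -13, -11), and w × v = (1, 31, -36).
Distance = |w × v| / |v| = √2258 / √97 ≈ 4.825.

4.825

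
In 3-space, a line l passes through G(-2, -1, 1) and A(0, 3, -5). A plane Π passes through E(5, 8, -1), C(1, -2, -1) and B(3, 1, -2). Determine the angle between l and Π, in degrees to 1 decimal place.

26.0

A direction vector for l is A − G = (2, 4, -6).
EC = (-4, -10, 0), EB = (-2, -7, -1); a normal to Π is EC × EB = (10, -4, 8).
Using E: Π has equation 10x - 4y + 8z = 10.
sin θ = |n·v| / (|n||v|) = |-44| / (√180 · √56) = 0.43825.
θ ≈ 26.0°.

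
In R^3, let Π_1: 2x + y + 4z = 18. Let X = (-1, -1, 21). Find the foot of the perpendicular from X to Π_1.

(-7, -4, 9)

Foot = X − λn with λ = (n·X − d)/|n|² = (81 − 18)/21 = 3.
Foot = (-1, -1, 21) − 3·(2, 1, 4) = (-7, -4, 9).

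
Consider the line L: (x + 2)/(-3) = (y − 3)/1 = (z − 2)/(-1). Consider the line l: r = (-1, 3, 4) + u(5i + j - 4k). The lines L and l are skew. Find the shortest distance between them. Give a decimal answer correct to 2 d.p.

1.00

L has direction (-3, 1, -1) through (-2, 3, 2).
Common perpendicular direction n = (-3, 1, -1) × (5, 1, -4) = (-3, -17, -8).
With w = (-1, 3, 4) − (-2, 3, 2) = (1, 0, 2), w · n = -19.
Distance = |w · n| / |n| = |-19| / √362 ≈ 1.00.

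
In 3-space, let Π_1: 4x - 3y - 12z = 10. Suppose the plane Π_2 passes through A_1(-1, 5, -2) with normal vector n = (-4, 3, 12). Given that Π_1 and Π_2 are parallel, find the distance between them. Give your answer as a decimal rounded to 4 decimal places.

Π_2: n·r = n·A_1 gives -4x + 3y + 12z = -5.
Rescale Π_2 by 1/(-1): 4x - 3y - 12z = 5. Then distance = |10 − 5| / √169 ≈ 0.3846.

0.3846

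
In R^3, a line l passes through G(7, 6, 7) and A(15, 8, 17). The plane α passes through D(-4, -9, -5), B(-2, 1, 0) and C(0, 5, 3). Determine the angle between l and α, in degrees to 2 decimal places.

A direction vector for l is A − G = (8, 2, 10).
DB = (2, 10, 5), DC = (4, 14, 8); a normal to α is DB × DC = (10, 4, -12).
Using D: α has equation 10x + 4y - 12z = -16.
sin θ = |n·v| / (|n||v|) = |-32| / (√260 · √168) = 0.15311.
θ ≈ 8.81°.

8.81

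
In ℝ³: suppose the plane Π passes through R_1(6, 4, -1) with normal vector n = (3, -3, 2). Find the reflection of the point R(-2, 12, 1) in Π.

Π: n·r = n·R_1 gives 3x - 3y + 2z = 4.
λ = (n·R − d)/|n|² = (-40 − 4)/22 = -2.
Reflection = R − 2λn = (-2, 12, 1) − (-4)·(3, -3, 2) = (10, 0, 9).

(10, 0, 9)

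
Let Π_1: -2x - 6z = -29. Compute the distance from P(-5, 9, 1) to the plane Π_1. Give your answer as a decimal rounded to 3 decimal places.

n·P − d = (-2)·(-5) + (0)·(9) + (-6)·(1) − (-29) = 33; |n| = √40.
Distance = |33| / √40 = 33/√40 ≈ 5.218.

5.218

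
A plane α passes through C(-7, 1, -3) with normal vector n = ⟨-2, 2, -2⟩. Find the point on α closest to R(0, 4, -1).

(-2, 6, -3)

α: n·r = n·C gives -2x + 2y - 2z = 22.
Foot = R − λn with λ = (n·R − d)/|n|² = (10 − 22)/12 = -1.
Foot = (0, 4, -1) − (-1)·(-2, 2, -2) = (-2, 6, -3).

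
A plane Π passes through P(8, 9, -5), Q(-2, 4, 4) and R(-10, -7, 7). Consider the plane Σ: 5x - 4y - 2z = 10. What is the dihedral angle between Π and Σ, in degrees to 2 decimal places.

PQ = (-10, -5, 9), PR = (-18, -16, 12); a normal to Π is PQ × PR = (84, -42, 70).
Using P: Π has equation 84x - 42y + 70z = -56.
cos θ = |n₁·n₂| / (|n₁||n₂|) = |448| / (√13720 · √45).
θ = arccos(0.57016) ≈ 55.24°.

55.24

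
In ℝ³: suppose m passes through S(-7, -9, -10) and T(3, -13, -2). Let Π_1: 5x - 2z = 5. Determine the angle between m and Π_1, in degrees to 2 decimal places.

28.07

A direction vector for m is T − S = (10, -4, 8).
sin θ = |n·v| / (|n||v|) = |34| / (√29 · √180) = 0.47059.
θ ≈ 28.07°.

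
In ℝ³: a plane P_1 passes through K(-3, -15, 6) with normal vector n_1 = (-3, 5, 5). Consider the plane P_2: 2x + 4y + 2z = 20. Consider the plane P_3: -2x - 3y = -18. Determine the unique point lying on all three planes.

P_1: n_1·r = n_1·K gives -3x + 5y + 5z = -36.
Solving the 3×3 linear system -3x + 5y + 5z = -36, 2x + 4y + 2z = 20, -2x - 3y = -18 (e.g. by elimination or Cramer's rule, determinant = -28) gives (12, -2, 2).

(12, -2, 2)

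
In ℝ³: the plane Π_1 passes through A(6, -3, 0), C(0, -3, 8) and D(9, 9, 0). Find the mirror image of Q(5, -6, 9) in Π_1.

(-3, -4, 3)

AC = (-6, 0, 8), AD = (3, 12, 0); a normal to Π_1 is AC × AD = (-96, 24, -72).
Using A: Π_1 has equation -96x + 24y - 72z = -648.
λ = (n·Q − d)/|n|² = (-1272 − (-648))/14976 = -1/24.
Reflection = Q − 2λn = (5, -6, 9) − (-1/12)·(-96, 24, -72) = (-3, -4, 3).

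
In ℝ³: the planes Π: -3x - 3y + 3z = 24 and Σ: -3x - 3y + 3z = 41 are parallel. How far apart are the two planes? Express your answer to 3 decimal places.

Same normal n = (-3, -3, 3) with |n| = √27; distance = |24 − 41| / |n| = 17/√27 ≈ 3.272.

3.272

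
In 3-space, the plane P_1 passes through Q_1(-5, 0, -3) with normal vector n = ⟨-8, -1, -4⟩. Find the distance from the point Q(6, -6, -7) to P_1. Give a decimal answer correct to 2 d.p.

P_1: n·r = n·Q_1 gives -8x - y - 4z = 52.
n·Q − d = (-8)·(6) + (-1)·(-6) + (-4)·(-7) − 52 = -66; |n| = √81.
Distance = |-66| / √81 = 66/√81 ≈ 7.33.

7.33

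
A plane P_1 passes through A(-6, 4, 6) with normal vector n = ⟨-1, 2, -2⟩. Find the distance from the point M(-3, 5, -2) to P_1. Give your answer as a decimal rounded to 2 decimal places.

P_1: n·r = n·A gives -x + 2y - 2z = 2.
n·M − d = (-1)·(-3) + (2)·(5) + (-2)·(-2) − 2 = 15; |n| = √9.
Distance = |15| / √9 = 15/√9 ≈ 5.00.

5.00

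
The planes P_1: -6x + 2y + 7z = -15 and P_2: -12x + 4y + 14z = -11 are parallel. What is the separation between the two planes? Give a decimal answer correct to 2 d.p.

1.01

Rescale P_2 by 1/2: -6x + 2y + 7z = -11/2. Then distance = |-15 − (-11/2)| / √89 ≈ 1.01.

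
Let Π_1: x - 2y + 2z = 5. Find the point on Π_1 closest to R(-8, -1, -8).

(-5, -7, -2)

Foot = R − λn with λ = (n·R − d)/|n|² = (-22 − 5)/9 = -3.
Foot = (-8, -1, -8) − (-3)·(1, -2, 2) = (-5, -7, -2).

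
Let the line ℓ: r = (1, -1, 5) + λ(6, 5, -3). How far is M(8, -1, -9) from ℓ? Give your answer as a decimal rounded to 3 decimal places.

12.008

Taking (1, -1, 5) on ℓ with direction v = (6, 5, -3): w = M − (1, -1, 5) = (7, 0, -14), and w × v = (70, -63, 35).
Distance = |w × v| / |v| = √10094 / √70 ≈ 12.008.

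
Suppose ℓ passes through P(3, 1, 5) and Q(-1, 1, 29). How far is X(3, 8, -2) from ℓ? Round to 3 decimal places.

7.094

A direction vector for ℓ is Q − P = (-4, 0, 24).
Taking (3, 1, 5) on ℓ with direction v = (-4, 0, 24): w = X − (3, 1, 5) = (0, 7, -7), and w × v = (168, 28, 28).
Distance = |w × v| / |v| = √29792 / √592 ≈ 7.094.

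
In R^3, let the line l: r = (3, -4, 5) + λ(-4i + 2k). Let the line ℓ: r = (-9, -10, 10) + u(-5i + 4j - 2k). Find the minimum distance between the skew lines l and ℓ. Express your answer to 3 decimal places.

Common perpendicular direction n = (-4, 0, 2) × (-5, 4, -2) = (-8, -18, -16).
With w = (-9, -10, 10) − (3, -4, 5) = (-12, -6, 5), w · n = 124.
Distance = |w · n| / |n| = |124| / √644 ≈ 4.886.

4.886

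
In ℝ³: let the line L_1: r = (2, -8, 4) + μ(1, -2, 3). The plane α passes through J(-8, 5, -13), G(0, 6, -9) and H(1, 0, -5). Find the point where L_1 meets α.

JG = (8, 1, 4), JH = (9, -5, 8); a normal to α is JG × JH = (28, -28, -49).
Using J: α has equation 28x - 28y - 49z = 273.
Substitute r = (2, -8, 4) + t(1, -2, 3) into the plane: 84 + (-63)t = 273, so t = -3.
Intersection: (2, -8, 4) + (-3)·(1, -2, 3) = (-1, -2, -5).

(-1, -2, -5)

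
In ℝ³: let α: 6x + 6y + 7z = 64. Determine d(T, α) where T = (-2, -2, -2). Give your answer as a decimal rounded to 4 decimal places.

9.2727

n·T − d = (6)·(-2) + (6)·(-2) + (7)·(-2) − 64 = -102; |n| = √121.
Distance = |-102| / √121 = 102/√121 ≈ 9.2727.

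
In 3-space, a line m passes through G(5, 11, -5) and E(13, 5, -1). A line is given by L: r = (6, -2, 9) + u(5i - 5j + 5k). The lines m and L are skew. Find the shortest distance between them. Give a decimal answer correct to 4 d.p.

4.4907

A direction vector for m is E − G = (8, -6, 4).
Common perpendicular direction n = (8, -6, 4) × (5, -5, 5) = (-10, -20, -10).
With w = (6, -2, 9) − (5, 11, -5) = (1, -13, 14), w · n = 110.
Distance = |w · n| / |n| = |110| / √600 ≈ 4.4907.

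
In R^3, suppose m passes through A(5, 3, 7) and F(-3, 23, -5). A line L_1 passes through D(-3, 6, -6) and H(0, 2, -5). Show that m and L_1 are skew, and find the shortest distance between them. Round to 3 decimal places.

A direction vector for m is F − A = (-8, 20, -12).
A direction vector for L_1 is H − D = (3, -4, 1).
Common perpendicular direction n = (-8, 20, -12) × (3, -4, 1) = (-28, -28, -28).
With w = (-3, 6, -6) − (5, 3, 7) = (-8, 3, -13), w · n = 504.
Since n ≠ 0 the lines are not parallel, and w · n = 504 ≠ 0 so they do not intersect; hence they are skew.
Distance = |w · n| / |n| = |504| / √2352 ≈ 10.392.

10.392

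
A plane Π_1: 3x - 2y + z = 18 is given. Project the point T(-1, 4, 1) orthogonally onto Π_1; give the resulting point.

(5, 0, 3)

Foot = T − λn with λ = (n·T − d)/|n|² = (-10 − 18)/14 = -2.
Foot = (-1, 4, 1) − (-2)·(3, -2, 1) = (5, 0, 3).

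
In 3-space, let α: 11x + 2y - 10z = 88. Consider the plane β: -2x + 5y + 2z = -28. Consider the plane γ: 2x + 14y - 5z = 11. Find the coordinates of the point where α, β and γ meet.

Solving the 3×3 linear system 11x + 2y - 10z = 88, -2x + 5y + 2z = -28, 2x + 14y - 5z = 11 (e.g. by elimination or Cramer's rule, determinant = -215) gives (2, -2, -7).

(2, -2, -7)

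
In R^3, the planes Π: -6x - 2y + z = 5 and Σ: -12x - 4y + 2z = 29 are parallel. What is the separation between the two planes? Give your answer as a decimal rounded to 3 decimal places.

Rescale Σ by 1/2: -6x - 2y + z = 29/2. Then distance = |5 − (29/2)| / √41 ≈ 1.484.

1.484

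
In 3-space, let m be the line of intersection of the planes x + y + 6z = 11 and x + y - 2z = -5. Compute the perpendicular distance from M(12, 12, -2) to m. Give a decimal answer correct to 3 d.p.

Direction of m: (1, 1, 6) × (1, 1, -2) = (-8, 8, 0).
A point on m: solving the two plane equations with x = 2 gives (2, -3, 2).
Taking (2, -3, 2) on m with direction v = (-8, 8, 0): w = M − (2, -3, 2) = (10, 15, -4), and w × v = (32, 32, 200).
Distance = |w × v| / |v| = √42048 / √128 ≈ 18.125.

18.125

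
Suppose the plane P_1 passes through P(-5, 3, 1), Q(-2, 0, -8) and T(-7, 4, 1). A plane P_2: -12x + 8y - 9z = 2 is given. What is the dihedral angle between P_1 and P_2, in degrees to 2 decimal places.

PQ = (3, -3, -9), PT = (-2, 1, 0); a normal to P_1 is PQ × PT = (9, 18, -3).
Using P: P_1 has equation 9x + 18y - 3z = 6.
cos θ = |n₁·n₂| / (|n₁||n₂|) = |63| / (√414 · √289).
θ = arccos(0.18213) ≈ 79.51°.

79.51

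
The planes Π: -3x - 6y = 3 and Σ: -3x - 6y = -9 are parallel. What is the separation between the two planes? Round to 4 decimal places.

Same normal n = (-3, -6, 0) with |n| = √45; distance = |3 − (-9)| / |n| = 12/√45 ≈ 1.7889.

1.7889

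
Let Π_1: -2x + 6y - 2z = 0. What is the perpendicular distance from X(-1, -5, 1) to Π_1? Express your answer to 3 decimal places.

n·X − d = (-2)·(-1) + (6)·(-5) + (-2)·(1) − 0 = -30; |n| = √44.
Distance = |-30| / √44 = 30/√44 ≈ 4.523.

4.523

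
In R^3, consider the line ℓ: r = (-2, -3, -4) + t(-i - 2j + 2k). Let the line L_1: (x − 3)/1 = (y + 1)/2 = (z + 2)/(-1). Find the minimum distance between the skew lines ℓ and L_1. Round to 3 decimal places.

3.578

L_1 has direction (1, 2, -1) through (3, -1, -2).
Common perpendicular direction n = (-1, -2, 2) × (1, 2, -1) = (-2, 1, 0).
With w = (3, -1, -2) − (-2, -3, -4) = (5, 2, 2), w · n = -8.
Distance = |w · n| / |n| = |-8| / √5 ≈ 3.578.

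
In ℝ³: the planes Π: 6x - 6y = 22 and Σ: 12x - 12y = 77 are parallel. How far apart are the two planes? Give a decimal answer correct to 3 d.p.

1.945

Rescale Σ by 1/2: 6x - 6y = 77/2. Then distance = |22 − (77/2)| / √72 ≈ 1.945.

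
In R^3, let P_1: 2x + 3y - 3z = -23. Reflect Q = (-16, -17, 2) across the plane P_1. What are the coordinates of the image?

(-4, 1, -16)

λ = (n·Q − d)/|n|² = (-89 − (-23))/22 = -3.
Reflection = Q − 2λn = (-16, -17, 2) − (-6)·(2, 3, -3) = (-4, 1, -16).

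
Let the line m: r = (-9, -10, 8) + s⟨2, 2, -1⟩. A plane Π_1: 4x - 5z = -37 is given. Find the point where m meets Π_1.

(-3, -4, 5)

Substitute r = (-9, -10, 8) + t(2, 2, -1) into the plane: -76 + 13t = -37, so t = 3.
Intersection: (-9, -10, 8) + 3·(2, 2, -1) = (-3, -4, 5).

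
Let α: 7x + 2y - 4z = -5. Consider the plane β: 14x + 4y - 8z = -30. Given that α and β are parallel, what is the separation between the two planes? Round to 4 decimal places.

1.2039

Rescale β by 1/2: 7x + 2y - 4z = -15. Then distance = |-5 − (-15)| / √69 ≈ 1.2039.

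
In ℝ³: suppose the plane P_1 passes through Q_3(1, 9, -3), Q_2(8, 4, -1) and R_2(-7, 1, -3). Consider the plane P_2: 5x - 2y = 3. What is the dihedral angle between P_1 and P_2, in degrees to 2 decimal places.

77.83

Q_3Q_2 = (7, -5, 2), Q_3R_2 = (-8, -8, 0); a normal to P_1 is Q_3Q_2 × Q_3R_2 = (16, -16, -96).
Using Q_3: P_1 has equation 16x - 16y - 96z = 160.
cos θ = |n₁·n₂| / (|n₁||n₂|) = |112| / (√9728 · √29).
θ = arccos(0.21087) ≈ 77.83°.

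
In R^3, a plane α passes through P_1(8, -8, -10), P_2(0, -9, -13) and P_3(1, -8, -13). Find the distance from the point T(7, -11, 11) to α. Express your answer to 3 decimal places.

P_1P_2 = (-8, -1, -3), P_1P_3 = (-7, 0, -3); a normal to α is P_1P_2 × P_1P_3 = (3, -3, -7).
Using P_1: α has equation 3x - 3y - 7z = 118.
n·T − d = (3)·(7) + (-3)·(-11) + (-7)·(11) − 118 = -141; |n| = √67.
Distance = |-141| / √67 = 141/√67 ≈ 17.226.

17.226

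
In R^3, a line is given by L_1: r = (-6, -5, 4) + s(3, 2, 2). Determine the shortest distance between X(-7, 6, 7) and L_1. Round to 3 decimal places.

Taking (-6, -5, 4) on L_1 with direction v = (3, 2, 2): w = X − (-6, -5, 4) = (-1, 11, 3), and w × v = (16, 11, -35).
Distance = |w × v| / |v| = √1602 / √17 ≈ 9.707.

9.707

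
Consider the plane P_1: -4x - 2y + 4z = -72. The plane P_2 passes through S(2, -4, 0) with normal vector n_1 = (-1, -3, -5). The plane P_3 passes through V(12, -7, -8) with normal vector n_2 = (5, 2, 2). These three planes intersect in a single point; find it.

P_2: n_1·r = n_1·S gives -x - 3y - 5z = 10.
P_3: n_2·r = n_2·V gives 5x + 2y + 2z = 30.
Solving the 3×3 linear system -4x - 2y + 4z = -72, -x - 3y - 5z = 10, 5x + 2y + 2z = 30 (e.g. by elimination or Cramer's rule, determinant = 82) gives (6, 8, -8).

(6, 8, -8)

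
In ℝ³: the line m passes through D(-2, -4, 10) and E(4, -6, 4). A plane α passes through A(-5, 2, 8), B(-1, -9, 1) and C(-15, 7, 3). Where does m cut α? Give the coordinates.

A direction vector for m is E − D = (6, -2, -6).
AB = (4, -11, -7), AC = (-10, 5, -5); a normal to α is AB × AC = (90, 90, -90).
Using A: α has equation 90x + 90y - 90z = -990.
Substitute r = (-2, -4, 10) + t(6, -2, -6) into the plane: -1440 + 900t = -990, so t = 1/2.
Intersection: (-2, -4, 10) + (1/2)·(6, -2, -6) = (1, -5, 7).

(1, -5, 7)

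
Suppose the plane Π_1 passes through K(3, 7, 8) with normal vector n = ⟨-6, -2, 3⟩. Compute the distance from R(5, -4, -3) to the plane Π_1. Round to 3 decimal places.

3.286

Π_1: n·r = n·K gives -6x - 2y + 3z = -8.
n·R − d = (-6)·(5) + (-2)·(-4) + (3)·(-3) − (-8) = -23; |n| = √49.
Distance = |-23| / √49 = 23/√49 ≈ 3.286.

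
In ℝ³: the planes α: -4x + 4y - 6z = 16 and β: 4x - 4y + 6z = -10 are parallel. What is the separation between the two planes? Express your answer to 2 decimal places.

0.73

Rescale β by 1/(-1): -4x + 4y - 6z = 10. Then distance = |16 − 10| / √68 ≈ 0.73.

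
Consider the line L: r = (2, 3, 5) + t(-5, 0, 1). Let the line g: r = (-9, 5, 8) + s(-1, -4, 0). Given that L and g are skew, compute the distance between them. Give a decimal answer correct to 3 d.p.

0.686

Common perpendicular direction n = (-5, 0, 1) × (-1, -4, 0) = (4, -1, 20).
With w = (-9, 5, 8) − (2, 3, 5) = (-11, 2, 3), w · n = 14.
Distance = |w · n| / |n| = |14| / √417 ≈ 0.686.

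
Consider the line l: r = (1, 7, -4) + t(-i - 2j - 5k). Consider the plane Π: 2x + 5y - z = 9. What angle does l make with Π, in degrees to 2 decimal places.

13.49

sin θ = |n·v| / (|n||v|) = |-7| / (√30 · √30) = 0.23333.
θ ≈ 13.49°.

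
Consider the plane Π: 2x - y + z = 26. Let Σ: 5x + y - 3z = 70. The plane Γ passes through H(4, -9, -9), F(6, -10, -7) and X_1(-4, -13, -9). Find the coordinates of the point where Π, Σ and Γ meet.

HF = (2, -1, 2), HX_1 = (-8, -4, 0); a normal to Γ is HF × HX_1 = (8, -16, -16).
Using H: Γ has equation 8x - 16y - 16z = 320.
Solving the 3×3 linear system 2x - y + z = 26, 5x + y - 3z = 70, 8x - 16y - 16z = 320 (e.g. by elimination or Cramer's rule, determinant = -272) gives (12, -8, -6).

(12, -8, -6)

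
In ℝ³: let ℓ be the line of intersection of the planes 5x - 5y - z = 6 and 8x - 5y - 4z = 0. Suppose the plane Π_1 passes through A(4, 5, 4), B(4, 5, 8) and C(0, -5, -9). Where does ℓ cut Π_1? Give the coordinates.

(2, 0, 4)

Direction of ℓ: (5, -5, -1) × (8, -5, -4) = (15, 12, 15).
A point on ℓ: solving the two plane equations with x = -13 gives (-13, -12, -11).
AB = (0, 0, 4), AC = (-4, -10, -13); a normal to Π_1 is AB × AC = (40, -16, 0).
Using A: Π_1 has equation 40x - 16y = 80.
Substitute r = (-13, -12, -11) + t(15, 12, 15) into the plane: -328 + 408t = 80, so t = 1.
Intersection: (-13, -12, -11) + 1·(15, 12, 15) = (2, 0, 4).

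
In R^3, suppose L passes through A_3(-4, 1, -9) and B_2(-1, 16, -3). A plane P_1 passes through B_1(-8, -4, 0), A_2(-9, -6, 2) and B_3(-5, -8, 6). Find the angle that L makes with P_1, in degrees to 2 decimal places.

59.38

A direction vector for L is B_2 − A_3 = (3, 15, 6).
B_1A_2 = (-1, -2, 2), B_1B_3 = (3, -4, 6); a normal to P_1 is B_1A_2 × B_1B_3 = (-4, 12, 10).
Using B_1: P_1 has equation -4x + 12y + 10z = -16.
sin θ = |n·v| / (|n||v|) = |228| / (√260 · √270) = 0.86053.
θ ≈ 59.38°.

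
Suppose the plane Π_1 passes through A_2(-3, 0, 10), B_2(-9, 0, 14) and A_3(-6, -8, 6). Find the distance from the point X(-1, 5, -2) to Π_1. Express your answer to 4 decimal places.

A_2B_2 = (-6, 0, 4), A_2A_3 = (-3, -8, -4); a normal to Π_1 is A_2B_2 × A_2A_3 = (32, -36, 48).
Using A_2: Π_1 has equation 32x - 36y + 48z = 384.
n·X − d = (32)·(-1) + (-36)·(5) + (48)·(-2) − 384 = -692; |n| = √4624.
Distance = |-692| / √4624 = 692/√4624 ≈ 10.1765.

10.1765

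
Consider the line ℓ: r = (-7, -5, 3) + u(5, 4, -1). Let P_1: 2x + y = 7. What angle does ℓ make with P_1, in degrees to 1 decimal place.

75.0

sin θ = |n·v| / (|n||v|) = |14| / (√5 · √42) = 0.96609.
θ ≈ 75.0°.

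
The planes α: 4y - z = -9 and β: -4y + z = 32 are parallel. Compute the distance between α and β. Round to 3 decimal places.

Rescale β by 1/(-1): 4y - z = -32. Then distance = |-9 − (-32)| / √17 ≈ 5.578.

5.578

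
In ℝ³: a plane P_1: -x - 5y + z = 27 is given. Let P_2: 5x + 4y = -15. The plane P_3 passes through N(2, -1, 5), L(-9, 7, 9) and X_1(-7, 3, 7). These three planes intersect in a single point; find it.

NL = (-11, 8, 4), NX_1 = (-9, 4, 2); a normal to P_3 is NL × NX_1 = (0, -14, 28).
Using N: P_3 has equation -14y + 28z = 154.
Solving the 3×3 linear system -x - 5y + z = 27, 5x + 4y = -15, -14y + 28z = 154 (e.g. by elimination or Cramer's rule, determinant = 518) gives (1, -5, 3).

(1, -5, 3)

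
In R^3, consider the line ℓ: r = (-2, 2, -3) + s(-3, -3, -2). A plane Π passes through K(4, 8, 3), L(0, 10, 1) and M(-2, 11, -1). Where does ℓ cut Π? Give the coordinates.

KL = (-4, 2, -2), KM = (-6, 3, -4); a normal to Π is KL × KM = (-2, -4, 0).
Using K: Π has equation -2x - 4y = -40.
Substitute r = (-2, 2, -3) + t(-3, -3, -2) into the plane: -4 + 18t = -40, so t = -2.
Intersection: (-2, 2, -3) + (-2)·(-3, -3, -2) = (4, 8, 1).

(4, 8, 1)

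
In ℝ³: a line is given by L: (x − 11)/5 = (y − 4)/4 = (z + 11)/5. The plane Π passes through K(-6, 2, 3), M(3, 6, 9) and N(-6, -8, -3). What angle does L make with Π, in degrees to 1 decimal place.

3.4

L has direction (5, 4, 5) through (11, 4, -11).
KM = (9, 4, 6), KN = (0, -10, -6); a normal to Π is KM × KN = (36, 54, -90).
Using K: Π has equation 36x + 54y - 90z = -378.
sin θ = |n·v| / (|n||v|) = |-54| / (√12312 · √66) = 0.05990.
θ ≈ 3.4°.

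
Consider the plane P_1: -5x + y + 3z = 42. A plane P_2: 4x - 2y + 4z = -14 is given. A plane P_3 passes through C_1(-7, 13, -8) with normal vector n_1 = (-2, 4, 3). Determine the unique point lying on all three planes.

(-5, 5, 4)

P_3: n_1·r = n_1·C_1 gives -2x + 4y + 3z = 42.
Solving the 3×3 linear system -5x + y + 3z = 42, 4x - 2y + 4z = -14, -2x + 4y + 3z = 42 (e.g. by elimination or Cramer's rule, determinant = 126) gives (-5, 5, 4).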